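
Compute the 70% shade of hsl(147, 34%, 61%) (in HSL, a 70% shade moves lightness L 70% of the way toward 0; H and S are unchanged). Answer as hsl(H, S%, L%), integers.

L moves 70% from 61 toward 0: 61 − 42.7 = 18.3 → 18.
H and S are unchanged.

hsl(147, 34%, 18%)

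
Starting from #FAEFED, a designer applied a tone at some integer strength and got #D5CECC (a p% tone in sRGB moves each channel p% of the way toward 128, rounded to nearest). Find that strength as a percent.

30%

#FAEFED is rgb(250, 239, 237); #D5CECC is rgb(213, 206, 204).
On the R channel (widest range): 213 ≈ 250 + (p/100)(128 − 250), so p ≈ 100×(213 − 250)/(128 − 250) = -3700/-122 = 30.33.
p = 30 reproduces all three channels after rounding.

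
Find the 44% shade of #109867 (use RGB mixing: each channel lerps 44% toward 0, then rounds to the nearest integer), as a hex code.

#109867 is rgb(16, 152, 103).
A 44% shade moves each channel 44% toward 0:
  R: 16 − 7.04 = 8.96 → 9
  G: 152 + 0.44×(0−152) = 152 − 66.88 = 85.12 → 85
  B: 103 + 0.44×(0−103) = 103 − 45.32 = 57.68 → 58
rgb(9, 85, 58) = #09553a.

#09553a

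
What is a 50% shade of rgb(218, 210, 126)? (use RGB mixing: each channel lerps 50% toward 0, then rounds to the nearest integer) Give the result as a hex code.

#6D693F

A 50% shade moves each channel 50% toward 0:
  R: 218 + 0.5×(0−218) = 218 − 109 = 109 → 109
  G: 210 + 0.5×(0−210) = 210 − 105 = 105 → 105
  B: 126 + 0.5×(0−126) = 126 − 63 = 63 → 63
rgb(109, 105, 63) = #6D693F.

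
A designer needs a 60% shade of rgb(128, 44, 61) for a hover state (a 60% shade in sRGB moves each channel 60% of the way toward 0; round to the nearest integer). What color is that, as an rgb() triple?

rgb(51, 18, 24)

Lerp each channel 60% toward 0:
  R: 128 + 0.6×(0−128) = 128 − 76.8 = 51.2 → 51
  G: 44 + 0.6×(0−44) = 44 − 26.4 = 17.6 → 18
  B: 61 − 36.6 = 24.4 → 24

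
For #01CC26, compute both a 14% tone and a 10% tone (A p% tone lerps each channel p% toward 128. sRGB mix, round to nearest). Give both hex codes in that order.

#01CC26 is rgb(1, 204, 38).
14% tone:
  R: 1 + 0.14×(128−1) = 1 + 17.78 = 18.78 → 19
  G: 204 + 0.14×(128−204) = 204 − 10.64 = 193.36 → 193
  B: 38 + 0.14×(128−38) = 38 + 12.6 = 50.6 → 51
  → #13C133
10% tone:
  R: 1 + 0.1×(128−1) = 1 + 12.7 = 13.7 → 14
  G: 204 + 0.1×(128−204) = 204 − 7.6 = 196.4 → 196
  B: 38 + 0.1×(128−38) = 38 + 9 = 47 → 47
  → #0EC42F

#13C133, #0EC42F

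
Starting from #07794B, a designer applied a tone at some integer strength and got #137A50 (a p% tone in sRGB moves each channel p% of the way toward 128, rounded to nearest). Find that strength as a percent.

#07794B is rgb(7, 121, 75); #137A50 is rgb(19, 122, 80).
On the R channel (widest range): 19 ≈ 7 + (p/100)(128 − 7), so p ≈ 100×(19 − 7)/(128 − 7) = 1200/121 = 9.92.
p = 10 reproduces all three channels after rounding.

10%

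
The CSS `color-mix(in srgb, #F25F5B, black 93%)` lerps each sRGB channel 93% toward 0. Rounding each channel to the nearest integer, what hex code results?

#110706

#F25F5B is rgb(242, 95, 91).
Per channel, c → c + 0.93(0 − c):
  R: 242 − 225.06 = 16.94 → 17
  G: 95 + 0.93×(0−95) = 95 − 88.35 = 6.65 → 7
  B: 91 − 84.63 = 6.37 → 6
rgb(17, 7, 6) = #110706.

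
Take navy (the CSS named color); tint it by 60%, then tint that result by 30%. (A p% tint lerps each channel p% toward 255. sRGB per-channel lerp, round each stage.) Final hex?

CSS navy is rgb(0, 0, 128).
Per channel, c → c + 0.6(255 − c):
  R: 0 + 0.6×(255−0) = 0 + 153 = 153 → 153
  G: 0 + 0.6×(255−0) = 0 + 153 = 153 → 153
  B: 128 + 76.2 = 204.2 → 204
After the tint: rgb(153, 153, 204) = #9999cc.
A 30% tint moves each channel 30% toward 255:
  R: 153 + 30.6 = 183.6 → 184
  G: 153 + 30.6 = 183.6 → 184
  B: 204 + 0.3×(255−204) = 204 + 15.3 = 219.3 → 219
rgb(184, 184, 219) = #b8b8db.

#b8b8db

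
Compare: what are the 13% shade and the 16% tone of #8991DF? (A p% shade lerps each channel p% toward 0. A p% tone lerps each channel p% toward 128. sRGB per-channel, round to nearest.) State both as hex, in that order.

#777EC2, #888ED0

#8991DF is rgb(137, 145, 223).
13% shade:
  R: 137 + 0.13×(0−137) = 137 − 17.81 = 119.19 → 119
  G: 145 + 0.13×(0−145) = 145 − 18.85 = 126.15 → 126
  B: 223 + 0.13×(0−223) = 223 − 28.99 = 194.01 → 194
  → #777EC2
16% tone:
  R: 137 − 1.44 = 135.56 → 136
  G: 145 + 0.16×(128−145) = 145 − 2.72 = 142.28 → 142
  B: 223 + 0.16×(128−223) = 223 − 15.2 = 207.8 → 208
  → #888ED0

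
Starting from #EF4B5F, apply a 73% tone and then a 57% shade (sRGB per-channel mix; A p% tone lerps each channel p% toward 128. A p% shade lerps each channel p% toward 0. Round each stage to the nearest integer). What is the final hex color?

#443133

#EF4B5F is rgb(239, 75, 95).
Per channel, c → c + 0.73(128 − c):
  R: 239 + 0.73×(128−239) = 239 − 81.03 = 157.97 → 158
  G: 75 + 0.73×(128−75) = 75 + 38.69 = 113.69 → 114
  B: 95 + 0.73×(128−95) = 95 + 24.09 = 119.09 → 119
After the tone: rgb(158, 114, 119) = #9E7277.
Per channel, c → c + 0.57(0 − c):
  R: 158 + 0.57×(0−158) = 158 − 90.06 = 67.94 → 68
  G: 114 + 0.57×(0−114) = 114 − 64.98 = 49.02 → 49
  B: 119 + 0.57×(0−119) = 119 − 67.83 = 51.17 → 51
rgb(68, 49, 51) = #443133.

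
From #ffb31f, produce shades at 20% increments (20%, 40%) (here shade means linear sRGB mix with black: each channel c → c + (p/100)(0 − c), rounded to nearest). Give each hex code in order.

#cc8f19, #996b13

#ffb31f is rgb(255, 179, 31).
20%: (255 − 51 = 204→204, 179 − 35.8 = 143.2→143, 31 − 6.2 = 24.8→25) → #cc8f19
40%: (255 − 102 = 153→153, 179 − 71.6 = 107.4→107, 31 − 12.4 = 18.6→19) → #996b13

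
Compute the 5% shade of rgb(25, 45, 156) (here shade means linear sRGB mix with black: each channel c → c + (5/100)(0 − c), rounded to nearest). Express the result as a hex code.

Lerp each channel 5% toward 0:
  R: 25 + 0.05×(0−25) = 25 − 1.25 = 23.75 → 24
  G: 45 − 2.25 = 42.75 → 43
  B: 156 + 0.05×(0−156) = 156 − 7.8 = 148.2 → 148
rgb(24, 43, 148) = #182B94.

#182B94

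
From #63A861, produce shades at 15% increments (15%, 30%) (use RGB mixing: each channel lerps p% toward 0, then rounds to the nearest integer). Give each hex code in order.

#548F52, #457644

#63A861 is rgb(99, 168, 97).
15%: (99 − 14.85 = 84.15→84, 168 − 25.2 = 142.8→143, 97 − 14.55 = 82.45→82) → #548F52
30%: (99 − 29.7 = 69.3→69, 168 − 50.4 = 117.6→118, 97 − 29.1 = 67.9→68) → #457644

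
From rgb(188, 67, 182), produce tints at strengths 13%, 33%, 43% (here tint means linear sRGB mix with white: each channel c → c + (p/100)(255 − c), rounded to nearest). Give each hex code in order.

#C55BBF, #D281CE, #D994D5

13%: (188 + 8.71 = 196.71→197, 67 + 24.44 = 91.44→91, 182 + 9.49 = 191.49→191) → #C55BBF
33%: (188 + 22.11 = 210.11→210, 67 + 62.04 = 129.04→129, 182 + 24.09 = 206.09→206) → #D281CE
43%: (188 + 28.81 = 216.81→217, 67 + 80.84 = 147.84→148, 182 + 31.39 = 213.39→213) → #D994D5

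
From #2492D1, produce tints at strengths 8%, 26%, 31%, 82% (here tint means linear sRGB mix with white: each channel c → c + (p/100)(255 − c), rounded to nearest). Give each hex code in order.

#369BD5, #5DAEDD, #68B4DF, #D8EBF7

#2492D1 is rgb(36, 146, 209).
8%: (36 + 17.52 = 53.52→54, 146 + 8.72 = 154.72→155, 209 + 3.68 = 212.68→213) → #369BD5
26%: (36 + 56.94 = 92.94→93, 146 + 28.34 = 174.34→174, 209 + 11.96 = 220.96→221) → #5DAEDD
31%: (36 + 67.89 = 103.89→104, 146 + 33.79 = 179.79→180, 209 + 14.26 = 223.26→223) → #68B4DF
82%: (36 + 179.58 = 215.58→216, 146 + 89.38 = 235.38→235, 209 + 37.72 = 246.72→247) → #D8EBF7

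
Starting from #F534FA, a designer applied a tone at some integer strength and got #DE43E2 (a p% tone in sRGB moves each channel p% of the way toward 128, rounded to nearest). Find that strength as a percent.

#F534FA is rgb(245, 52, 250); #DE43E2 is rgb(222, 67, 226).
On the B channel (widest range): 226 ≈ 250 + (p/100)(128 − 250), so p ≈ 100×(226 − 250)/(128 − 250) = -2400/-122 = 19.67.
p = 20 reproduces all three channels after rounding.

20%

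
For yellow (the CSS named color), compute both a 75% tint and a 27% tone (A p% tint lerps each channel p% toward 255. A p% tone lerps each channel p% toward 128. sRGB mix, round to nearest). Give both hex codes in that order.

#ffffbf, #dddd23

CSS yellow is rgb(255, 255, 0).
75% tint:
  R: 255 + 0 = 255 → 255
  G: 255 + 0.75×(255−255) = 255 + 0 = 255 → 255
  B: 0 + 0.75×(255−0) = 0 + 191.25 = 191.25 → 191
  → #ffffbf
27% tone:
  R: 255 + 0.27×(128−255) = 255 − 34.29 = 220.71 → 221
  G: 255 + 0.27×(128−255) = 255 − 34.29 = 220.71 → 221
  B: 0 + 0.27×(128−0) = 0 + 34.56 = 34.56 → 35
  → #dddd23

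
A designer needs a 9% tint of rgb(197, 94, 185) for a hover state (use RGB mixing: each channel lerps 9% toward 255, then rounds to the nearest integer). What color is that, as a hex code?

#CA6CBF

Per channel, c → c + 0.09(255 − c):
  R: 197 + 5.22 = 202.22 → 202
  G: 94 + 0.09×(255−94) = 94 + 14.49 = 108.49 → 108
  B: 185 + 0.09×(255−185) = 185 + 6.3 = 191.3 → 191
rgb(202, 108, 191) = #CA6CBF.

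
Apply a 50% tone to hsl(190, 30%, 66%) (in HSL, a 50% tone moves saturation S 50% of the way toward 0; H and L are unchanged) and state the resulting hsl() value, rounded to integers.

hsl(190, 15%, 66%)

S moves 50% from 30 toward 0: 30 − 15 = 15 → 15.
H and L are unchanged.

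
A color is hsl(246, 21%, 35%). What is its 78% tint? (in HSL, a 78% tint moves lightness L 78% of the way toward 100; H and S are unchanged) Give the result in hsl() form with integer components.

L moves 78% from 35 toward 100: 35 + 50.7 = 85.7 → 86.
H and S are unchanged.

hsl(246, 21%, 86%)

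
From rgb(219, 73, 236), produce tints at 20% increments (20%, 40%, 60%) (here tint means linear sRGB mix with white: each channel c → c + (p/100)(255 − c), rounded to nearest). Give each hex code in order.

20%: (219 + 7.2 = 226.2→226, 73 + 36.4 = 109.4→109, 236 + 3.8 = 239.8→240) → #e26df0
40%: (219 + 14.4 = 233.4→233, 73 + 72.8 = 145.8→146, 236 + 7.6 = 243.6→244) → #e992f4
60%: (219 + 21.6 = 240.6→241, 73 + 109.2 = 182.2→182, 236 + 11.4 = 247.4→247) → #f1b6f7

#e26df0, #e992f4, #f1b6f7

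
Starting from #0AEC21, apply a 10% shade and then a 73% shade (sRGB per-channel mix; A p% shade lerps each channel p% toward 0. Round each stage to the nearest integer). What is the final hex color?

#023908

#0AEC21 is rgb(10, 236, 33).
Per channel, c → c + 0.1(0 − c):
  R: 10 − 1 = 9 → 9
  G: 236 − 23.6 = 212.4 → 212
  B: 33 − 3.3 = 29.7 → 30
After the shade: rgb(9, 212, 30) = #09D41E.
A 73% shade moves each channel 73% toward 0:
  R: 9 + 0.73×(0−9) = 9 − 6.57 = 2.43 → 2
  G: 212 + 0.73×(0−212) = 212 − 154.76 = 57.24 → 57
  B: 30 + 0.73×(0−30) = 30 − 21.9 = 8.1 → 8
rgb(2, 57, 8) = #023908.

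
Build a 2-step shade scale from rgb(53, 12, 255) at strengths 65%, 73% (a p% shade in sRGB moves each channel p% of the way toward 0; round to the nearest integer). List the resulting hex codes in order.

65%: (53 − 34.45 = 18.55→19, 12 − 7.8 = 4.2→4, 255 − 165.75 = 89.25→89) → #130459
73%: (53 − 38.69 = 14.31→14, 12 − 8.76 = 3.24→3, 255 − 186.15 = 68.85→69) → #0E0345

#130459, #0E0345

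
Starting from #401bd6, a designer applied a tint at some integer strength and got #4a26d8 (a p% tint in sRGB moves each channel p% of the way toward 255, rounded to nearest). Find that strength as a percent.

#401bd6 is rgb(64, 27, 214); #4a26d8 is rgb(74, 38, 216).
On the G channel (widest range): 38 ≈ 27 + (p/100)(255 − 27), so p ≈ 100×(38 − 27)/(255 − 27) = 1100/228 = 4.82.
p = 5 reproduces all three channels after rounding.

5%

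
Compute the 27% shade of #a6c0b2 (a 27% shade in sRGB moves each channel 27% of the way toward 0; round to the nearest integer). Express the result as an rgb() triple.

rgb(121, 140, 130)

#a6c0b2 is rgb(166, 192, 178).
Lerp each channel 27% toward 0:
  R: 166 + 0.27×(0−166) = 166 − 44.82 = 121.18 → 121
  G: 192 − 51.84 = 140.16 → 140
  B: 178 − 48.06 = 129.94 → 130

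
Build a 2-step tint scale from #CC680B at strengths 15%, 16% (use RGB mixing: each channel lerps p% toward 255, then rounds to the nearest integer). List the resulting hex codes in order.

#CC680B is rgb(204, 104, 11).
15%: (204 + 7.65 = 211.65→212, 104 + 22.65 = 126.65→127, 11 + 36.6 = 47.6→48) → #D47F30
16%: (204 + 8.16 = 212.16→212, 104 + 24.16 = 128.16→128, 11 + 39.04 = 50.04→50) → #D48032

#D47F30, #D48032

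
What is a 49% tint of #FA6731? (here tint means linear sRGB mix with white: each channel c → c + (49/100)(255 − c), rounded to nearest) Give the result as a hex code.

#FA6731 is rgb(250, 103, 49).
Per channel, c → c + 0.49(255 − c):
  R: 250 + 2.45 = 252.45 → 252
  G: 103 + 74.48 = 177.48 → 177
  B: 49 + 0.49×(255−49) = 49 + 100.94 = 149.94 → 150
rgb(252, 177, 150) = #FCB196.

#FCB196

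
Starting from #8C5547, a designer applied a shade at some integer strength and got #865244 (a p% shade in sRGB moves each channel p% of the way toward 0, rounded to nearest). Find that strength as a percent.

4%

#8C5547 is rgb(140, 85, 71); #865244 is rgb(134, 82, 68).
On the R channel (widest range): 134 ≈ 140 + (p/100)(0 − 140), so p ≈ 100×(134 − 140)/(0 − 140) = -600/-140 = 4.29.
p = 4 reproduces all three channels after rounding.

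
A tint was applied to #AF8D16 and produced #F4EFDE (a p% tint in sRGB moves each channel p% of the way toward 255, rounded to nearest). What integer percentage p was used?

#AF8D16 is rgb(175, 141, 22); #F4EFDE is rgb(244, 239, 222).
On the B channel (widest range): 222 ≈ 22 + (p/100)(255 − 22), so p ≈ 100×(222 − 22)/(255 − 22) = 20000/233 = 85.84.
p = 86 reproduces all three channels after rounding.

86%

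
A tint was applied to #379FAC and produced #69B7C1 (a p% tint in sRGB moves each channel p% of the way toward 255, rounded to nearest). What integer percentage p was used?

#379FAC is rgb(55, 159, 172); #69B7C1 is rgb(105, 183, 193).
On the R channel (widest range): 105 ≈ 55 + (p/100)(255 − 55), so p ≈ 100×(105 − 55)/(255 − 55) = 5000/200 = 25.00.
p = 25 reproduces all three channels after rounding.

25%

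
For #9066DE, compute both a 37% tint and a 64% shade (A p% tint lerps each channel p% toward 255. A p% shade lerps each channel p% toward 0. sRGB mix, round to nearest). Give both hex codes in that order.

#B99FEA, #342550

#9066DE is rgb(144, 102, 222).
37% tint:
  R: 144 + 0.37×(255−144) = 144 + 41.07 = 185.07 → 185
  G: 102 + 0.37×(255−102) = 102 + 56.61 = 158.61 → 159
  B: 222 + 0.37×(255−222) = 222 + 12.21 = 234.21 → 234
  → #B99FEA
64% shade:
  R: 144 + 0.64×(0−144) = 144 − 92.16 = 51.84 → 52
  G: 102 + 0.64×(0−102) = 102 − 65.28 = 36.72 → 37
  B: 222 − 142.08 = 79.92 → 80
  → #342550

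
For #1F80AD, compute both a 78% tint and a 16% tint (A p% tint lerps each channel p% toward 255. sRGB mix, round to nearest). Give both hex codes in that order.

#CEE3ED, #4394BA

#1F80AD is rgb(31, 128, 173).
78% tint:
  R: 31 + 174.72 = 205.72 → 206
  G: 128 + 0.78×(255−128) = 128 + 99.06 = 227.06 → 227
  B: 173 + 0.78×(255−173) = 173 + 63.96 = 236.96 → 237
  → #CEE3ED
16% tint:
  R: 31 + 0.16×(255−31) = 31 + 35.84 = 66.84 → 67
  G: 128 + 20.32 = 148.32 → 148
  B: 173 + 0.16×(255−173) = 173 + 13.12 = 186.12 → 186
  → #4394BA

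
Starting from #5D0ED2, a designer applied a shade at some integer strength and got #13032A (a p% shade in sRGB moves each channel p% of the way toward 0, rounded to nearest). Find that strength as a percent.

80%

#5D0ED2 is rgb(93, 14, 210); #13032A is rgb(19, 3, 42).
On the B channel (widest range): 42 ≈ 210 + (p/100)(0 − 210), so p ≈ 100×(42 − 210)/(0 − 210) = -16800/-210 = 80.00.
p = 80 reproduces all three channels after rounding.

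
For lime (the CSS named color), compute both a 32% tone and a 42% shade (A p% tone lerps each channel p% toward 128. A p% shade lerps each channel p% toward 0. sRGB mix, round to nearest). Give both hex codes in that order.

#29D629, #009400

CSS lime is rgb(0, 255, 0).
32% tone:
  R: 0 + 0.32×(128−0) = 0 + 40.96 = 40.96 → 41
  G: 255 − 40.64 = 214.36 → 214
  B: 0 + 0.32×(128−0) = 0 + 40.96 = 40.96 → 41
  → #29D629
42% shade:
  R: 0 + 0.42×(0−0) = 0 + 0 = 0 → 0
  G: 255 + 0.42×(0−255) = 255 − 107.1 = 147.9 → 148
  B: 0 + 0 = 0 → 0
  → #009400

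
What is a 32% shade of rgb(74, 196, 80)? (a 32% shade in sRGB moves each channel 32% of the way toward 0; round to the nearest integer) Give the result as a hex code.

Per channel, c → c + 0.32(0 − c):
  R: 74 − 23.68 = 50.32 → 50
  G: 196 + 0.32×(0−196) = 196 − 62.72 = 133.28 → 133
  B: 80 − 25.6 = 54.4 → 54
rgb(50, 133, 54) = #328536.

#328536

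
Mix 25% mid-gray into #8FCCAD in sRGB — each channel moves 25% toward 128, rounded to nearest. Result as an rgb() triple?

rgb(139, 185, 162)

#8FCCAD is rgb(143, 204, 173).
A 25% tone moves each channel 25% toward 128:
  R: 143 + 0.25×(128−143) = 143 − 3.75 = 139.25 → 139
  G: 204 + 0.25×(128−204) = 204 − 19 = 185 → 185
  B: 173 − 11.25 = 161.75 → 162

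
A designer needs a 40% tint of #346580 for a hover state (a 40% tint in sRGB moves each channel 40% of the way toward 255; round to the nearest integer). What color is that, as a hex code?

#85A3B3

#346580 is rgb(52, 101, 128).
Lerp each channel 40% toward 255:
  R: 52 + 0.4×(255−52) = 52 + 81.2 = 133.2 → 133
  G: 101 + 0.4×(255−101) = 101 + 61.6 = 162.6 → 163
  B: 128 + 0.4×(255−128) = 128 + 50.8 = 178.8 → 179
rgb(133, 163, 179) = #85A3B3.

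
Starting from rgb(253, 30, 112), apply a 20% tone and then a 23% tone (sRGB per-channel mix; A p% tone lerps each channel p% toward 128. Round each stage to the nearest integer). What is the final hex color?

A 20% tone moves each channel 20% toward 128:
  R: 253 − 25 = 228 → 228
  G: 30 + 0.2×(128−30) = 30 + 19.6 = 49.6 → 50
  B: 112 + 0.2×(128−112) = 112 + 3.2 = 115.2 → 115
After the tone: rgb(228, 50, 115) = #e43273.
A 23% tone moves each channel 23% toward 128:
  R: 228 − 23 = 205 → 205
  G: 50 + 17.94 = 67.94 → 68
  B: 115 + 0.23×(128−115) = 115 + 2.99 = 117.99 → 118
rgb(205, 68, 118) = #cd4476.

#cd4476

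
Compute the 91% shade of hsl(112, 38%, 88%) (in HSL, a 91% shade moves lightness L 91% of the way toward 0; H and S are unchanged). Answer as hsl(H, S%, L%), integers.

L moves 91% from 88 toward 0: 88 − 80.08 = 7.92 → 8.
H and S are unchanged.

hsl(112, 38%, 8%)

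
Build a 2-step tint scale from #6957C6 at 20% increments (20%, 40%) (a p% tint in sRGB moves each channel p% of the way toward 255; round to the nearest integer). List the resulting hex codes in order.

#6957C6 is rgb(105, 87, 198).
20%: (105 + 30 = 135→135, 87 + 33.6 = 120.6→121, 198 + 11.4 = 209.4→209) → #8779D1
40%: (105 + 60 = 165→165, 87 + 67.2 = 154.2→154, 198 + 22.8 = 220.8→221) → #A59ADD

#8779D1, #A59ADD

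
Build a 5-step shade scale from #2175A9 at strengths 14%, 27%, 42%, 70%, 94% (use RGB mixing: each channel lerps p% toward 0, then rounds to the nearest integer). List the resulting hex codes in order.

#2175A9 is rgb(33, 117, 169).
14%: (33 − 4.62 = 28.38→28, 117 − 16.38 = 100.62→101, 169 − 23.66 = 145.34→145) → #1C6591
27%: (33 − 8.91 = 24.09→24, 117 − 31.59 = 85.41→85, 169 − 45.63 = 123.37→123) → #18557B
42%: (33 − 13.86 = 19.14→19, 117 − 49.14 = 67.86→68, 169 − 70.98 = 98.02→98) → #134462
70%: (33 − 23.1 = 9.9→10, 117 − 81.9 = 35.1→35, 169 − 118.3 = 50.7→51) → #0A2333
94%: (33 − 31.02 = 1.98→2, 117 − 109.98 = 7.02→7, 169 − 158.86 = 10.14→10) → #02070A

#1C6591, #18557B, #134462, #0A2333, #02070A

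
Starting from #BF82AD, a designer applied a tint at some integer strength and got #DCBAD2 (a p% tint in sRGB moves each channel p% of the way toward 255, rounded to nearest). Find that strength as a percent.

45%

#BF82AD is rgb(191, 130, 173); #DCBAD2 is rgb(220, 186, 210).
On the G channel (widest range): 186 ≈ 130 + (p/100)(255 − 130), so p ≈ 100×(186 − 130)/(255 − 130) = 5600/125 = 44.80.
p = 45 reproduces all three channels after rounding.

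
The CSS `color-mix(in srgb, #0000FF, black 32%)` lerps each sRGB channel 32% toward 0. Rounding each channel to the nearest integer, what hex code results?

#0000AD

#0000FF is rgb(0, 0, 255).
Per channel, c → c + 0.32(0 − c):
  R: 0 + 0.32×(0−0) = 0 + 0 = 0 → 0
  G: 0 + 0.32×(0−0) = 0 + 0 = 0 → 0
  B: 255 − 81.6 = 173.4 → 173
rgb(0, 0, 173) = #0000AD.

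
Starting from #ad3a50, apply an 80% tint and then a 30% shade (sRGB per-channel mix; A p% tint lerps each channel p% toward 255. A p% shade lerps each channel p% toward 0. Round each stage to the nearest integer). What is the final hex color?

#a7979a

#ad3a50 is rgb(173, 58, 80).
An 80% tint moves each channel 80% toward 255:
  R: 173 + 65.6 = 238.6 → 239
  G: 58 + 157.6 = 215.6 → 216
  B: 80 + 140 = 220 → 220
After the tint: rgb(239, 216, 220) = #efd8dc.
Per channel, c → c + 0.3(0 − c):
  R: 239 − 71.7 = 167.3 → 167
  G: 216 + 0.3×(0−216) = 216 − 64.8 = 151.2 → 151
  B: 220 − 66 = 154 → 154
rgb(167, 151, 154) = #a7979a.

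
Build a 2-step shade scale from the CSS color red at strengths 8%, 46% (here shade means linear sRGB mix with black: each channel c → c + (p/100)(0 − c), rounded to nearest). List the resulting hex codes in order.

#EB0000, #8A0000

CSS red is rgb(255, 0, 0).
8%: (255 − 20.4 = 234.6→235, 0→0, 0→0) → #EB0000
46%: (255 − 117.3 = 137.7→138, 0→0, 0→0) → #8A0000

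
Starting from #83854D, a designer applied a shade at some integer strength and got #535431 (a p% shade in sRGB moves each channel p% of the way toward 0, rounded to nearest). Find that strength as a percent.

#83854D is rgb(131, 133, 77); #535431 is rgb(83, 84, 49).
On the G channel (widest range): 84 ≈ 133 + (p/100)(0 − 133), so p ≈ 100×(84 − 133)/(0 − 133) = -4900/-133 = 36.84.
p = 37 reproduces all three channels after rounding.

37%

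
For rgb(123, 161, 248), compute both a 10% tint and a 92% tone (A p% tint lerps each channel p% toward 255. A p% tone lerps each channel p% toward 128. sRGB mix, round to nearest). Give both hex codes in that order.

#88AAF9, #80838A

10% tint:
  R: 123 + 0.1×(255−123) = 123 + 13.2 = 136.2 → 136
  G: 161 + 0.1×(255−161) = 161 + 9.4 = 170.4 → 170
  B: 248 + 0.7 = 248.7 → 249
  → #88AAF9
92% tone:
  R: 123 + 0.92×(128−123) = 123 + 4.6 = 127.6 → 128
  G: 161 − 30.36 = 130.64 → 131
  B: 248 + 0.92×(128−248) = 248 − 110.4 = 137.6 → 138
  → #80838A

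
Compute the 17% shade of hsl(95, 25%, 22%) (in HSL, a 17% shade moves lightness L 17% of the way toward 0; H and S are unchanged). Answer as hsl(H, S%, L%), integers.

L moves 17% from 22 toward 0: 22 − 3.74 = 18.26 → 18.
H and S are unchanged.

hsl(95, 25%, 18%)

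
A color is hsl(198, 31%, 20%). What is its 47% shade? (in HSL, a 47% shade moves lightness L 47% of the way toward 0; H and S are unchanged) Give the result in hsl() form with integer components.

hsl(198, 31%, 11%)

L moves 47% from 20 toward 0: 20 − 9.4 = 10.6 → 11.
H and S are unchanged.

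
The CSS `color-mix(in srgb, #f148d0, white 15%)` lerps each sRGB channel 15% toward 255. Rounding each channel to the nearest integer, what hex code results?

#f148d0 is rgb(241, 72, 208).
Lerp each channel 15% toward 255:
  R: 241 + 0.15×(255−241) = 241 + 2.1 = 243.1 → 243
  G: 72 + 0.15×(255−72) = 72 + 27.45 = 99.45 → 99
  B: 208 + 0.15×(255−208) = 208 + 7.05 = 215.05 → 215
rgb(243, 99, 215) = #f363d7.

#f363d7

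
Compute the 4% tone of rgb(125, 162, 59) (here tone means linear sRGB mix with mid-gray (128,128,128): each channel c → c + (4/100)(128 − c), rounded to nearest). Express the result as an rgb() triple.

rgb(125, 161, 62)

A 4% tone moves each channel 4% toward 128:
  R: 125 + 0.04×(128−125) = 125 + 0.12 = 125.12 → 125
  G: 162 − 1.36 = 160.64 → 161
  B: 59 + 0.04×(128−59) = 59 + 2.76 = 61.76 → 62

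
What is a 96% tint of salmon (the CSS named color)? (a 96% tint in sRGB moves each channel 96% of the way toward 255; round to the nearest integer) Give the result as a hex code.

CSS salmon is rgb(250, 128, 114).
Lerp each channel 96% toward 255:
  R: 250 + 0.96×(255−250) = 250 + 4.8 = 254.8 → 255
  G: 128 + 0.96×(255−128) = 128 + 121.92 = 249.92 → 250
  B: 114 + 0.96×(255−114) = 114 + 135.36 = 249.36 → 249
rgb(255, 250, 249) = #FFFAF9.

#FFFAF9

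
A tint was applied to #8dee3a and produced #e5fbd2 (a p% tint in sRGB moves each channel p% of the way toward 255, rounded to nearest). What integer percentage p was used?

#8dee3a is rgb(141, 238, 58); #e5fbd2 is rgb(229, 251, 210).
On the B channel (widest range): 210 ≈ 58 + (p/100)(255 − 58), so p ≈ 100×(210 − 58)/(255 − 58) = 15200/197 = 77.16.
p = 77 reproduces all three channels after rounding.

77%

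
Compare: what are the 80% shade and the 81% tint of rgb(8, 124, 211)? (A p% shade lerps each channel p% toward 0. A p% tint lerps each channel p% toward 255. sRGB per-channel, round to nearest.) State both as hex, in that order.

80% shade:
  R: 8 + 0.8×(0−8) = 8 − 6.4 = 1.6 → 2
  G: 124 + 0.8×(0−124) = 124 − 99.2 = 24.8 → 25
  B: 211 + 0.8×(0−211) = 211 − 168.8 = 42.2 → 42
  → #02192a
81% tint:
  R: 8 + 0.81×(255−8) = 8 + 200.07 = 208.07 → 208
  G: 124 + 0.81×(255−124) = 124 + 106.11 = 230.11 → 230
  B: 211 + 35.64 = 246.64 → 247
  → #d0e6f7

#02192a, #d0e6f7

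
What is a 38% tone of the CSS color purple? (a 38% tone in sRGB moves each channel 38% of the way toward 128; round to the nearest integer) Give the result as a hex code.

#803180

CSS purple is rgb(128, 0, 128).
A 38% tone moves each channel 38% toward 128:
  R: 128 + 0.38×(128−128) = 128 + 0 = 128 → 128
  G: 0 + 48.64 = 48.64 → 49
  B: 128 + 0 = 128 → 128
rgb(128, 49, 128) = #803180.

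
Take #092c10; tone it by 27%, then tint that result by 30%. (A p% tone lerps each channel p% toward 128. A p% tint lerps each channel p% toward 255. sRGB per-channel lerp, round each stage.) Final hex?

#697b6d

#092c10 is rgb(9, 44, 16).
Per channel, c → c + 0.27(128 − c):
  R: 9 + 32.13 = 41.13 → 41
  G: 44 + 0.27×(128−44) = 44 + 22.68 = 66.68 → 67
  B: 16 + 0.27×(128−16) = 16 + 30.24 = 46.24 → 46
After the tone: rgb(41, 67, 46) = #29432e.
Per channel, c → c + 0.3(255 − c):
  R: 41 + 64.2 = 105.2 → 105
  G: 67 + 0.3×(255−67) = 67 + 56.4 = 123.4 → 123
  B: 46 + 0.3×(255−46) = 46 + 62.7 = 108.7 → 109
rgb(105, 123, 109) = #697b6d.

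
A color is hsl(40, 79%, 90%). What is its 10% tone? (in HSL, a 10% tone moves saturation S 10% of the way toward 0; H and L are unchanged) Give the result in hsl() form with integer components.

S moves 10% from 79 toward 0: 79 − 7.9 = 71.1 → 71.
H and L are unchanged.

hsl(40, 71%, 90%)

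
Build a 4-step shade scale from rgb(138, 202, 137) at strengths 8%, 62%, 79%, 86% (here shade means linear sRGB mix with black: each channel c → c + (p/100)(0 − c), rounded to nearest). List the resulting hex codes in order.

8%: (138 − 11.04 = 126.96→127, 202 − 16.16 = 185.84→186, 137 − 10.96 = 126.04→126) → #7fba7e
62%: (138 − 85.56 = 52.44→52, 202 − 125.24 = 76.76→77, 137 − 84.94 = 52.06→52) → #344d34
79%: (138 − 109.02 = 28.98→29, 202 − 159.58 = 42.42→42, 137 − 108.23 = 28.77→29) → #1d2a1d
86%: (138 − 118.68 = 19.32→19, 202 − 173.72 = 28.28→28, 137 − 117.82 = 19.18→19) → #131c13

#7fba7e, #344d34, #1d2a1d, #131c13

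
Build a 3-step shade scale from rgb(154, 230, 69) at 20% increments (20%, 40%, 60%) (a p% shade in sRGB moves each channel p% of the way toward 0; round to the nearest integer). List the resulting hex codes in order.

20%: (154 − 30.8 = 123.2→123, 230 − 46 = 184→184, 69 − 13.8 = 55.2→55) → #7BB837
40%: (154 − 61.6 = 92.4→92, 230 − 92 = 138→138, 69 − 27.6 = 41.4→41) → #5C8A29
60%: (154 − 92.4 = 61.6→62, 230 − 138 = 92→92, 69 − 41.4 = 27.6→28) → #3E5C1C

#7BB837, #5C8A29, #3E5C1C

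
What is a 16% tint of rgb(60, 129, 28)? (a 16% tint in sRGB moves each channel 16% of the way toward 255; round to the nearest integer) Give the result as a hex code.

Per channel, c → c + 0.16(255 − c):
  R: 60 + 31.2 = 91.2 → 91
  G: 129 + 20.16 = 149.16 → 149
  B: 28 + 36.32 = 64.32 → 64
rgb(91, 149, 64) = #5b9540.

#5b9540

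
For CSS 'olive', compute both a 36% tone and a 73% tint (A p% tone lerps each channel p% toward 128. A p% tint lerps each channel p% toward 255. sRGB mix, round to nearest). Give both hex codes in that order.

CSS olive is rgb(128, 128, 0).
36% tone:
  R: 128 + 0 = 128 → 128
  G: 128 + 0 = 128 → 128
  B: 0 + 0.36×(128−0) = 0 + 46.08 = 46.08 → 46
  → #80802E
73% tint:
  R: 128 + 92.71 = 220.71 → 221
  G: 128 + 92.71 = 220.71 → 221
  B: 0 + 0.73×(255−0) = 0 + 186.15 = 186.15 → 186
  → #DDDDBA

#80802E, #DDDDBA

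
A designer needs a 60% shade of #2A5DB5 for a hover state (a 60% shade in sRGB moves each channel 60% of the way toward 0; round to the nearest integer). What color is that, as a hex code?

#112548

#2A5DB5 is rgb(42, 93, 181).
Per channel, c → c + 0.6(0 − c):
  R: 42 + 0.6×(0−42) = 42 − 25.2 = 16.8 → 17
  G: 93 − 55.8 = 37.2 → 37
  B: 181 + 0.6×(0−181) = 181 − 108.6 = 72.4 → 72
rgb(17, 37, 72) = #112548.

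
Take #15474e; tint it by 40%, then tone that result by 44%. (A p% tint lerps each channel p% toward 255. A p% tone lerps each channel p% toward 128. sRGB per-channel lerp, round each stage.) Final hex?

#15474e is rgb(21, 71, 78).
Lerp each channel 40% toward 255:
  R: 21 + 93.6 = 114.6 → 115
  G: 71 + 0.4×(255−71) = 71 + 73.6 = 144.6 → 145
  B: 78 + 0.4×(255−78) = 78 + 70.8 = 148.8 → 149
After the tint: rgb(115, 145, 149) = #739195.
Lerp each channel 44% toward 128:
  R: 115 + 0.44×(128−115) = 115 + 5.72 = 120.72 → 121
  G: 145 + 0.44×(128−145) = 145 − 7.48 = 137.52 → 138
  B: 149 + 0.44×(128−149) = 149 − 9.24 = 139.76 → 140
rgb(121, 138, 140) = #798a8c.

#798a8c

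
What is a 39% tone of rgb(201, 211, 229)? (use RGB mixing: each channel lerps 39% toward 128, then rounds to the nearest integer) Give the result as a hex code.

#ADB3BE

Lerp each channel 39% toward 128:
  R: 201 + 0.39×(128−201) = 201 − 28.47 = 172.53 → 173
  G: 211 − 32.37 = 178.63 → 179
  B: 229 + 0.39×(128−229) = 229 − 39.39 = 189.61 → 190
rgb(173, 179, 190) = #ADB3BE.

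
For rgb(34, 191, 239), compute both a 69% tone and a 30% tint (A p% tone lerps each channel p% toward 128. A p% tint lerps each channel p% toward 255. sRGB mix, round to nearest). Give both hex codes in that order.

69% tone:
  R: 34 + 0.69×(128−34) = 34 + 64.86 = 98.86 → 99
  G: 191 + 0.69×(128−191) = 191 − 43.47 = 147.53 → 148
  B: 239 − 76.59 = 162.41 → 162
  → #6394a2
30% tint:
  R: 34 + 0.3×(255−34) = 34 + 66.3 = 100.3 → 100
  G: 191 + 0.3×(255−191) = 191 + 19.2 = 210.2 → 210
  B: 239 + 0.3×(255−239) = 239 + 4.8 = 243.8 → 244
  → #64d2f4

#6394a2, #64d2f4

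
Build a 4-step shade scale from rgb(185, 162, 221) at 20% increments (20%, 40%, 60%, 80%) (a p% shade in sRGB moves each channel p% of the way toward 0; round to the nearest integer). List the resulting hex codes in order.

20%: (185 − 37 = 148→148, 162 − 32.4 = 129.6→130, 221 − 44.2 = 176.8→177) → #9482b1
40%: (185 − 74 = 111→111, 162 − 64.8 = 97.2→97, 221 − 88.4 = 132.6→133) → #6f6185
60%: (185 − 111 = 74→74, 162 − 97.2 = 64.8→65, 221 − 132.6 = 88.4→88) → #4a4158
80%: (185 − 148 = 37→37, 162 − 129.6 = 32.4→32, 221 − 176.8 = 44.2→44) → #25202c

#9482b1, #6f6185, #4a4158, #25202c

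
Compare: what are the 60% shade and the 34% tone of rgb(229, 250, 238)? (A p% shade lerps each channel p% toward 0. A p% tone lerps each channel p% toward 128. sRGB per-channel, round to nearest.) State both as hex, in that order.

60% shade:
  R: 229 + 0.6×(0−229) = 229 − 137.4 = 91.6 → 92
  G: 250 + 0.6×(0−250) = 250 − 150 = 100 → 100
  B: 238 + 0.6×(0−238) = 238 − 142.8 = 95.2 → 95
  → #5C645F
34% tone:
  R: 229 − 34.34 = 194.66 → 195
  G: 250 + 0.34×(128−250) = 250 − 41.48 = 208.52 → 209
  B: 238 − 37.4 = 200.6 → 201
  → #C3D1C9

#5C645F, #C3D1C9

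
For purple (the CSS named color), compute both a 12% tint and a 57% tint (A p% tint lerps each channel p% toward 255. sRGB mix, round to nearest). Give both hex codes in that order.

CSS purple is rgb(128, 0, 128).
12% tint:
  R: 128 + 15.24 = 143.24 → 143
  G: 0 + 0.12×(255−0) = 0 + 30.6 = 30.6 → 31
  B: 128 + 15.24 = 143.24 → 143
  → #8f1f8f
57% tint:
  R: 128 + 0.57×(255−128) = 128 + 72.39 = 200.39 → 200
  G: 0 + 145.35 = 145.35 → 145
  B: 128 + 0.57×(255−128) = 128 + 72.39 = 200.39 → 200
  → #c891c8

#8f1f8f, #c891c8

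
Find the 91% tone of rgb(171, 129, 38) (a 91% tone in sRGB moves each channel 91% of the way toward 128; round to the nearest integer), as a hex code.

#848078

Lerp each channel 91% toward 128:
  R: 171 + 0.91×(128−171) = 171 − 39.13 = 131.87 → 132
  G: 129 + 0.91×(128−129) = 129 − 0.91 = 128.09 → 128
  B: 38 + 0.91×(128−38) = 38 + 81.9 = 119.9 → 120
rgb(132, 128, 120) = #848078.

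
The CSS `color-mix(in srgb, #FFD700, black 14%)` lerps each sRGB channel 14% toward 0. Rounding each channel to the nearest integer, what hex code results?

#FFD700 is rgb(255, 215, 0).
Per channel, c → c + 0.14(0 − c):
  R: 255 − 35.7 = 219.3 → 219
  G: 215 + 0.14×(0−215) = 215 − 30.1 = 184.9 → 185
  B: 0 + 0.14×(0−0) = 0 + 0 = 0 → 0
rgb(219, 185, 0) = #DBB900.

#DBB900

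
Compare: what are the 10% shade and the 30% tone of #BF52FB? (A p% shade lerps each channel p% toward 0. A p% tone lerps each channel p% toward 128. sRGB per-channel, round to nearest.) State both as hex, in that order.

#AC4AE2, #AC60D6

#BF52FB is rgb(191, 82, 251).
10% shade:
  R: 191 + 0.1×(0−191) = 191 − 19.1 = 171.9 → 172
  G: 82 − 8.2 = 73.8 → 74
  B: 251 − 25.1 = 225.9 → 226
  → #AC4AE2
30% tone:
  R: 191 − 18.9 = 172.1 → 172
  G: 82 + 0.3×(128−82) = 82 + 13.8 = 95.8 → 96
  B: 251 + 0.3×(128−251) = 251 − 36.9 = 214.1 → 214
  → #AC60D6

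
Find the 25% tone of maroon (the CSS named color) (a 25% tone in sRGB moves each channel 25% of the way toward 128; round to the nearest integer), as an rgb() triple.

rgb(128, 32, 32)

CSS maroon is rgb(128, 0, 0).
A 25% tone moves each channel 25% toward 128:
  R: 128 + 0.25×(128−128) = 128 + 0 = 128 → 128
  G: 0 + 0.25×(128−0) = 0 + 32 = 32 → 32
  B: 0 + 0.25×(128−0) = 0 + 32 = 32 → 32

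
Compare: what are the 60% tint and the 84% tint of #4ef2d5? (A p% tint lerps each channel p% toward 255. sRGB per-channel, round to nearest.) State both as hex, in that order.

#4ef2d5 is rgb(78, 242, 213).
60% tint:
  R: 78 + 106.2 = 184.2 → 184
  G: 242 + 0.6×(255−242) = 242 + 7.8 = 249.8 → 250
  B: 213 + 0.6×(255−213) = 213 + 25.2 = 238.2 → 238
  → #b8faee
84% tint:
  R: 78 + 0.84×(255−78) = 78 + 148.68 = 226.68 → 227
  G: 242 + 0.84×(255−242) = 242 + 10.92 = 252.92 → 253
  B: 213 + 0.84×(255−213) = 213 + 35.28 = 248.28 → 248
  → #e3fdf8

#b8faee, #e3fdf8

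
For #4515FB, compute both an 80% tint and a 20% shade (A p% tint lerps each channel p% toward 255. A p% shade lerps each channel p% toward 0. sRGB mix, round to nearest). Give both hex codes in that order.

#4515FB is rgb(69, 21, 251).
80% tint:
  R: 69 + 0.8×(255−69) = 69 + 148.8 = 217.8 → 218
  G: 21 + 0.8×(255−21) = 21 + 187.2 = 208.2 → 208
  B: 251 + 3.2 = 254.2 → 254
  → #DAD0FE
20% shade:
  R: 69 + 0.2×(0−69) = 69 − 13.8 = 55.2 → 55
  G: 21 + 0.2×(0−21) = 21 − 4.2 = 16.8 → 17
  B: 251 + 0.2×(0−251) = 251 − 50.2 = 200.8 → 201
  → #3711C9

#DAD0FE, #3711C9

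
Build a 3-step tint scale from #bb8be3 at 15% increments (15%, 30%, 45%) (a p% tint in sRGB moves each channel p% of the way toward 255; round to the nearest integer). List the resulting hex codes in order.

#bb8be3 is rgb(187, 139, 227).
15%: (187 + 10.2 = 197.2→197, 139 + 17.4 = 156.4→156, 227 + 4.2 = 231.2→231) → #c59ce7
30%: (187 + 20.4 = 207.4→207, 139 + 34.8 = 173.8→174, 227 + 8.4 = 235.4→235) → #cfaeeb
45%: (187 + 30.6 = 217.6→218, 139 + 52.2 = 191.2→191, 227 + 12.6 = 239.6→240) → #dabff0

#c59ce7, #cfaeeb, #dabff0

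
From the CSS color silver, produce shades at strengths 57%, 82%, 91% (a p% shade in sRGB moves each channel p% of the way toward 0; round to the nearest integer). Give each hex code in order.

#535353, #232323, #111111

CSS silver is rgb(192, 192, 192).
57%: (192 − 109.44 = 82.56→83, 192 − 109.44 = 82.56→83, 192 − 109.44 = 82.56→83) → #535353
82%: (192 − 157.44 = 34.56→35, 192 − 157.44 = 34.56→35, 192 − 157.44 = 34.56→35) → #232323
91%: (192 − 174.72 = 17.28→17, 192 − 174.72 = 17.28→17, 192 − 174.72 = 17.28→17) → #111111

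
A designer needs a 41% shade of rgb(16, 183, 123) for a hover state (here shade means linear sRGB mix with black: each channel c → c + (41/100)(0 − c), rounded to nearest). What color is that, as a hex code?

#096C49

A 41% shade moves each channel 41% toward 0:
  R: 16 − 6.56 = 9.44 → 9
  G: 183 − 75.03 = 107.97 → 108
  B: 123 − 50.43 = 72.57 → 73
rgb(9, 108, 73) = #096C49.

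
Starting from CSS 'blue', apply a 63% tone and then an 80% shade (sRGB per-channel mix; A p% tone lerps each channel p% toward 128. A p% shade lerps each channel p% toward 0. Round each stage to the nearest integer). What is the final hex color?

CSS blue is rgb(0, 0, 255).
Lerp each channel 63% toward 128:
  R: 0 + 80.64 = 80.64 → 81
  G: 0 + 0.63×(128−0) = 0 + 80.64 = 80.64 → 81
  B: 255 + 0.63×(128−255) = 255 − 80.01 = 174.99 → 175
After the tone: rgb(81, 81, 175) = #5151AF.
Per channel, c → c + 0.8(0 − c):
  R: 81 + 0.8×(0−81) = 81 − 64.8 = 16.2 → 16
  G: 81 + 0.8×(0−81) = 81 − 64.8 = 16.2 → 16
  B: 175 + 0.8×(0−175) = 175 − 140 = 35 → 35
rgb(16, 16, 35) = #101023.

#101023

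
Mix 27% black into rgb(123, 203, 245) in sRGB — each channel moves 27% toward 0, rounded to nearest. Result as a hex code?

#5A94B3

Lerp each channel 27% toward 0:
  R: 123 + 0.27×(0−123) = 123 − 33.21 = 89.79 → 90
  G: 203 − 54.81 = 148.19 → 148
  B: 245 − 66.15 = 178.85 → 179
rgb(90, 148, 179) = #5A94B3.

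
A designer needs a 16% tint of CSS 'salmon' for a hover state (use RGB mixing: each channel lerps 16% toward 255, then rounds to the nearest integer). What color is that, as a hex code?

#FB9489

CSS salmon is rgb(250, 128, 114).
Lerp each channel 16% toward 255:
  R: 250 + 0.8 = 250.8 → 251
  G: 128 + 20.32 = 148.32 → 148
  B: 114 + 0.16×(255−114) = 114 + 22.56 = 136.56 → 137
rgb(251, 148, 137) = #FB9489.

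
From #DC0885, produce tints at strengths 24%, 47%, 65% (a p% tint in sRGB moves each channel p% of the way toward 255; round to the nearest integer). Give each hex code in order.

#DC0885 is rgb(220, 8, 133).
24%: (220 + 8.4 = 228.4→228, 8 + 59.28 = 67.28→67, 133 + 29.28 = 162.28→162) → #E443A2
47%: (220 + 16.45 = 236.45→236, 8 + 116.09 = 124.09→124, 133 + 57.34 = 190.34→190) → #EC7CBE
65%: (220 + 22.75 = 242.75→243, 8 + 160.55 = 168.55→169, 133 + 79.3 = 212.3→212) → #F3A9D4

#E443A2, #EC7CBE, #F3A9D4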